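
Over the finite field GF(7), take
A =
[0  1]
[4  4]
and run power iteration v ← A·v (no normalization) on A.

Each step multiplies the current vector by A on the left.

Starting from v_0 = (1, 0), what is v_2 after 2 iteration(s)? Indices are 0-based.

v_2 = (4, 2)

v_0 = (1, 0).
v_1 = A·v_0 = (0, 4).
v_2 = A·v_1 = (4, 2).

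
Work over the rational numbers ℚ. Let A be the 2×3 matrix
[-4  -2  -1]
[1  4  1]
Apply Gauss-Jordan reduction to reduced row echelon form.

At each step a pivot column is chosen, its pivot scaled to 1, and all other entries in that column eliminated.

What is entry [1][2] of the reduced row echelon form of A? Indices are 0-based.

M[1][2] = 3/14

pivot(0,0)=-4: scale R0 → (1, 1/2, 1/4)
  clear (1,0): R1 −= (1)R0 → (0, 7/2, 3/4)
pivot(1,1)=7/2: scale R1 → (0, 1, 3/14)
  clear (0,1): R0 −= (1/2)R1 → (1, 0, 1/7)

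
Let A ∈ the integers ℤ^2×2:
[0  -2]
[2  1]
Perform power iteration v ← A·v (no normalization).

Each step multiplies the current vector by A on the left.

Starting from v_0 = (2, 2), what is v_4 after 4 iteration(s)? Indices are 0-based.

v_4 = (52, -18)

v_0 = (2, 2).
v_1 = A·v_0 = (-4, 6).
v_2 = A·v_1 = (-12, -2).
v_3 = A·v_2 = (4, -26).
v_4 = A·v_3 = (52, -18).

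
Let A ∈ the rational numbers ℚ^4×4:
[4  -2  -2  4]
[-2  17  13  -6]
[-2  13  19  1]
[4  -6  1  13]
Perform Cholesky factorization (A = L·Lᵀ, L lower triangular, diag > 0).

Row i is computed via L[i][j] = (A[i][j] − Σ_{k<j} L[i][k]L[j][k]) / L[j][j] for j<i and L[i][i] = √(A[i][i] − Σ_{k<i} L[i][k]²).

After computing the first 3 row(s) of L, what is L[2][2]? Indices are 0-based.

Step 1: L[0][0] = √(4) = 2.
  L[1][0] = (-2) / L[0][0] = -1.
Step 2: L[1][1] = √(16) = 4.
  L[2][0] = (-2) / L[0][0] = -1.
  L[2][1] = (12) / L[1][1] = 3.
Step 3: L[2][2] = √(9) = 3.

L[2][2] = 3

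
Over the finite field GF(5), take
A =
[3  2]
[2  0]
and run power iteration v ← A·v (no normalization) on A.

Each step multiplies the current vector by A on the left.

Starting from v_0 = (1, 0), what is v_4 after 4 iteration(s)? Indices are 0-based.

v_0 = (1, 0).
v_1 = A·v_0 = (3, 2).
v_2 = A·v_1 = (3, 1).
v_3 = A·v_2 = (1, 1).
v_4 = A·v_3 = (0, 2).

v_4 = (0, 2)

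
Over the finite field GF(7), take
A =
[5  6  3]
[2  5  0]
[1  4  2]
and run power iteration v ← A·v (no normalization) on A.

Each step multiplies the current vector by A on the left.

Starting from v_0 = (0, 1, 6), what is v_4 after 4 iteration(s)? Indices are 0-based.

v_0 = (0, 1, 6).
v_1 = A·v_0 = (3, 5, 2).
v_2 = A·v_1 = (2, 3, 6).
v_3 = A·v_2 = (4, 5, 5).
v_4 = A·v_3 = (2, 5, 6).

v_4 = (2, 5, 6)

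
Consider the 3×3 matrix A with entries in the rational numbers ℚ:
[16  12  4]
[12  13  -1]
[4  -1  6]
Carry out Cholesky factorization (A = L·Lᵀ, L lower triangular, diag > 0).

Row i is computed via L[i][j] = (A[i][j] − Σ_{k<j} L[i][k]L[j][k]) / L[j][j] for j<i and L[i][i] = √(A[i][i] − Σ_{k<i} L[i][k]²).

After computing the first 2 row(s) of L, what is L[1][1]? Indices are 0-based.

Step 1: L[0][0] = √(16) = 4.
  L[1][0] = (12) / L[0][0] = 3.
Step 2: L[1][1] = √(4) = 2.

L[1][1] = 2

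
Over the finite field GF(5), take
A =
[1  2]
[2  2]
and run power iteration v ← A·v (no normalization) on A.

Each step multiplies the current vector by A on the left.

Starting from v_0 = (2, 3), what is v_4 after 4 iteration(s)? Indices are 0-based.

v_4 = (1, 1)

v_0 = (2, 3).
v_1 = A·v_0 = (3, 0).
v_2 = A·v_1 = (3, 1).
v_3 = A·v_2 = (0, 3).
v_4 = A·v_3 = (1, 1).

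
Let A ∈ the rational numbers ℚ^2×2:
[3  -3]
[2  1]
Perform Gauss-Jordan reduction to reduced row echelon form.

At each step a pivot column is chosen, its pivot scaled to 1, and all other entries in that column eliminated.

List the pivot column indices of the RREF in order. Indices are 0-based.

pivot columns: 0, 1

step 1: normalize row 0 (÷3) = (1, -1)
  row 1: subtract 2×row0 = (0, 3)
step 2: normalize row 1 (÷3) = (0, 1)
  row 0: subtract -1×row1 = (1, 0)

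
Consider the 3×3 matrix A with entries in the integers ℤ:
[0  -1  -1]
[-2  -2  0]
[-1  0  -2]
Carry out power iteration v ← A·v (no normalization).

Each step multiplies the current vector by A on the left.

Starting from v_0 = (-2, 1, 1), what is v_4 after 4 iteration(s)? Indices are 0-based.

v_4 = (-2, -4, 6)

v_0 = (-2, 1, 1).
v_1 = A·v_0 = (-2, 2, 0).
v_2 = A·v_1 = (-2, 0, 2).
v_3 = A·v_2 = (-2, 4, -2).
v_4 = A·v_3 = (-2, -4, 6).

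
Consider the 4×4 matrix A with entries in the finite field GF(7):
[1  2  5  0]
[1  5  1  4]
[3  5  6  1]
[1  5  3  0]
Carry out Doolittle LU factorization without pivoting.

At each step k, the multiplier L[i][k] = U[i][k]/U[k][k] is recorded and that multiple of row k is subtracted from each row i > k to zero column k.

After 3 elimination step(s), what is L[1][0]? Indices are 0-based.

Step 1: pivot at (0,0) is 1.
  row1 ← row1 − (1)·row0  ⇒  L[1][0]=1, U row1=(0, 3, 3, 4)
  row2 ← row2 − (3)·row0  ⇒  L[2][0]=3, U row2=(0, 6, 5, 1)
  row3 ← row3 − (1)·row0  ⇒  L[3][0]=1, U row3=(0, 3, 5, 0)
Step 2: pivot at (1,1) is 3.
  row2 ← row2 − (2)·row1  ⇒  L[2][1]=2, U row2=(0, 0, 6, 0)
  row3 ← row3 − (1)·row1  ⇒  L[3][1]=1, U row3=(0, 0, 2, 3)
Step 3: pivot at (2,2) is 6.
  row3 ← row3 − (5)·row2  ⇒  L[3][2]=5, U row3=(0, 0, 0, 3)

L[1][0] = 1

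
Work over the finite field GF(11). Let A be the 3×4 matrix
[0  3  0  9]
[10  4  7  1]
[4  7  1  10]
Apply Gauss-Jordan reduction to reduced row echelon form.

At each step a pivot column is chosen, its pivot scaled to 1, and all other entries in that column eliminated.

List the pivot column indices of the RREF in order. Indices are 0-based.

pivot columns: 0, 1, 2

step 1: exchange rows 0,1
step 1: normalize row 0 (÷10) = (1, 7, 4, 10)
  row 2: subtract 4×row0 = (0, 1, 7, 3)
step 2: normalize row 1 (÷3) = (0, 1, 0, 3)
  row 0: subtract 7×row1 = (1, 0, 4, 0)
  row 2: subtract 1×row1 = (0, 0, 7, 0)
step 3: normalize row 2 (÷7) = (0, 0, 1, 0)
  row 0: subtract 4×row2 = (1, 0, 0, 0)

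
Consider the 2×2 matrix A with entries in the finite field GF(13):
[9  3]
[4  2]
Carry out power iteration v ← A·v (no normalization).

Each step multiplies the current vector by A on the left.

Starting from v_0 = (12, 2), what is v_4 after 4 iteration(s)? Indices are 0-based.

v_4 = (5, 11)

v_0 = (12, 2).
v_1 = A·v_0 = (10, 0).
v_2 = A·v_1 = (12, 1).
v_3 = A·v_2 = (7, 11).
v_4 = A·v_3 = (5, 11).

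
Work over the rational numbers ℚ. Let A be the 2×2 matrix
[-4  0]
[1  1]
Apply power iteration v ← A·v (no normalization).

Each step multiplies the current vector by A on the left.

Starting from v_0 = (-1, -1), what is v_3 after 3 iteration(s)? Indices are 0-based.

v_0 = (-1, -1).
v_1 = A·v_0 = (4, -2).
v_2 = A·v_1 = (-16, 2).
v_3 = A·v_2 = (64, -14).

v_3 = (64, -14)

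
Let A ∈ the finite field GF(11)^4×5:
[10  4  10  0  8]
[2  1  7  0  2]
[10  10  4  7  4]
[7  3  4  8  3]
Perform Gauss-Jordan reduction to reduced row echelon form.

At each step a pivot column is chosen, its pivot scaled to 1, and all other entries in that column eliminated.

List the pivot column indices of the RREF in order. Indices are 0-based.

pivot columns: 0, 1, 2, 3

pivot(0,0)=10: scale R0 → (1, 7, 1, 0, 3)
  clear (1,0): R1 −= (2)R0 → (0, 9, 5, 0, 7)
  clear (2,0): R2 −= (10)R0 → (0, 6, 5, 7, 7)
  clear (3,0): R3 −= (7)R0 → (0, 9, 8, 8, 4)
pivot(1,1)=9: scale R1 → (0, 1, 3, 0, 2)
  clear (0,1): R0 −= (7)R1 → (1, 0, 2, 0, 0)
  clear (2,1): R2 −= (6)R1 → (0, 0, 9, 7, 6)
  clear (3,1): R3 −= (9)R1 → (0, 0, 3, 8, 8)
pivot(2,2)=9: scale R2 → (0, 0, 1, 2, 8)
  clear (0,2): R0 −= (2)R2 → (1, 0, 0, 7, 6)
  clear (1,2): R1 −= (3)R2 → (0, 1, 0, 5, 0)
  clear (3,2): R3 −= (3)R2 → (0, 0, 0, 2, 6)
pivot(3,3)=2: scale R3 → (0, 0, 0, 1, 3)
  clear (0,3): R0 −= (7)R3 → (1, 0, 0, 0, 7)
  clear (1,3): R1 −= (5)R3 → (0, 1, 0, 0, 7)
  clear (2,3): R2 −= (2)R3 → (0, 0, 1, 0, 2)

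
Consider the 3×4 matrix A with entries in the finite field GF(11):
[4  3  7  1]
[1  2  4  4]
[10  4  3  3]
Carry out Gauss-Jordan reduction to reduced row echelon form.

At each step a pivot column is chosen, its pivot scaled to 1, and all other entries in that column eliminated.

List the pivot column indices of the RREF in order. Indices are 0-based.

step 1: normalize row 0 (÷4) = (1, 9, 10, 3)
  row 1: subtract 1×row0 = (0, 4, 5, 1)
  row 2: subtract 10×row0 = (0, 2, 2, 6)
step 2: normalize row 1 (÷4) = (0, 1, 4, 3)
  row 0: subtract 9×row1 = (1, 0, 7, 9)
  row 2: subtract 2×row1 = (0, 0, 5, 0)
step 3: normalize row 2 (÷5) = (0, 0, 1, 0)
  row 0: subtract 7×row2 = (1, 0, 0, 9)
  row 1: subtract 4×row2 = (0, 1, 0, 3)

pivot columns: 0, 1, 2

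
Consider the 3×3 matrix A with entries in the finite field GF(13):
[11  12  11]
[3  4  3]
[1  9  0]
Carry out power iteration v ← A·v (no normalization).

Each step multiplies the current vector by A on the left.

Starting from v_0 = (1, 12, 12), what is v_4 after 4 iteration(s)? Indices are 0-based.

v_4 = (11, 6, 9)

v_0 = (1, 12, 12).
v_1 = A·v_0 = (1, 9, 5).
v_2 = A·v_1 = (5, 2, 4).
v_3 = A·v_2 = (6, 9, 10).
v_4 = A·v_3 = (11, 6, 9).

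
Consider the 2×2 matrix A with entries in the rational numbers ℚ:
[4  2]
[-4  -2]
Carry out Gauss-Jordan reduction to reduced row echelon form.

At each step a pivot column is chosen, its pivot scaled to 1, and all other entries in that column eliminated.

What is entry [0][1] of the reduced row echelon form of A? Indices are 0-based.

step 1: normalize row 0 (÷4) = (1, 1/2)
  row 1: subtract -4×row0 = (0, 0)
skip col 1 (zero from row 1)

M[0][1] = 1/2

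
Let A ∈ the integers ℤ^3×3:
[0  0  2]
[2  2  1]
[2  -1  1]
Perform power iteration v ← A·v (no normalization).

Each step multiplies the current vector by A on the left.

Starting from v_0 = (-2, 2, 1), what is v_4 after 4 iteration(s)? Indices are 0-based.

v_4 = (-46, -71, -11)

v_0 = (-2, 2, 1).
v_1 = A·v_0 = (2, 1, -5).
v_2 = A·v_1 = (-10, 1, -2).
v_3 = A·v_2 = (-4, -20, -23).
v_4 = A·v_3 = (-46, -71, -11).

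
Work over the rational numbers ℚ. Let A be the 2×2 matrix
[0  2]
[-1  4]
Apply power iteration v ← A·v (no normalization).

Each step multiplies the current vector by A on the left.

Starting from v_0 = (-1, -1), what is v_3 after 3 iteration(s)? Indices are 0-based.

v_0 = (-1, -1).
v_1 = A·v_0 = (-2, -3).
v_2 = A·v_1 = (-6, -10).
v_3 = A·v_2 = (-20, -34).

v_3 = (-20, -34)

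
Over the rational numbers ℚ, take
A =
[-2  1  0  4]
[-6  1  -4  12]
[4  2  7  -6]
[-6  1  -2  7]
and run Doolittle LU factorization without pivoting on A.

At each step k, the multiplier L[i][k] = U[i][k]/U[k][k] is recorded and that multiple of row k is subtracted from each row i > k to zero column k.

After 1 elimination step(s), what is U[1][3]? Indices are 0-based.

U[1][3] = 0

k=0: U[0][0]=-2
  eliminate (1,0): mult=3, new row 1: (0, -2, -4, 0); set L[1][0]=3
  eliminate (2,0): mult=-2, new row 2: (0, 4, 7, 2); set L[2][0]=-2
  eliminate (3,0): mult=3, new row 3: (0, -2, -2, -5); set L[3][0]=3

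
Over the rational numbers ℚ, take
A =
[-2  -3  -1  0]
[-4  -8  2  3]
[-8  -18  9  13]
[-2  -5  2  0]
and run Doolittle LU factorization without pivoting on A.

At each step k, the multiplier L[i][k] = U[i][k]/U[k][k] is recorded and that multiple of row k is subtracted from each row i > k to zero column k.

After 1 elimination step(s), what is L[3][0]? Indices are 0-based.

L[3][0] = 1

[col 0] pivot -2
  R1 -= 2*R0 → (0, -2, 4, 3)  (L[1][0] := 2)
  R2 -= 4*R0 → (0, -6, 13, 13)  (L[2][0] := 4)
  R3 -= 1*R0 → (0, -2, 3, 0)  (L[3][0] := 1)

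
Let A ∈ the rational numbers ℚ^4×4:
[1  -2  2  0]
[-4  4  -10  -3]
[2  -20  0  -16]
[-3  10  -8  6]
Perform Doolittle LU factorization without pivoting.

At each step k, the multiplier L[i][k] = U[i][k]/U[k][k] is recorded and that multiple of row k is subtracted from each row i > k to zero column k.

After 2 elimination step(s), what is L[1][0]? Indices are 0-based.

[col 0] pivot 1
  R1 -= -4*R0 → (0, -4, -2, -3)  (L[1][0] := -4)
  R2 -= 2*R0 → (0, -16, -4, -16)  (L[2][0] := 2)
  R3 -= -3*R0 → (0, 4, -2, 6)  (L[3][0] := -3)
[col 1] pivot -4
  R2 -= 4*R1 → (0, 0, 4, -4)  (L[2][1] := 4)
  R3 -= -1*R1 → (0, 0, -4, 3)  (L[3][1] := -1)

L[1][0] = -4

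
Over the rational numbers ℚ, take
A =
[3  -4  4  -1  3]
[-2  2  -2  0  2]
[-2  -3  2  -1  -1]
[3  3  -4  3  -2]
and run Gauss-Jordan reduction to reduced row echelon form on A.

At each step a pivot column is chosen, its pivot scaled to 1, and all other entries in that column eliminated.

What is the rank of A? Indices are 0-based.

[1] R0 /= 3  ⇒  (1, -4/3, 4/3, -1/3, 1)
     R1 -= -2·R0  ⇒  (0, -2/3, 2/3, -2/3, 4)
     R2 -= -2·R0  ⇒  (0, -17/3, 14/3, -5/3, 1)
     R3 -= 3·R0  ⇒  (0, 7, -8, 4, -5)
[2] R1 /= -2/3  ⇒  (0, 1, -1, 1, -6)
     R0 -= -4/3·R1  ⇒  (1, 0, 0, 1, -7)
     R2 -= -17/3·R1  ⇒  (0, 0, -1, 4, -33)
     R3 -= 7·R1  ⇒  (0, 0, -1, -3, 37)
[3] R2 /= -1  ⇒  (0, 0, 1, -4, 33)
     R1 -= -1·R2  ⇒  (0, 1, 0, -3, 27)
     R3 -= -1·R2  ⇒  (0, 0, 0, -7, 70)
[4] R3 /= -7  ⇒  (0, 0, 0, 1, -10)
     R0 -= 1·R3  ⇒  (1, 0, 0, 0, 3)
     R1 -= -3·R3  ⇒  (0, 1, 0, 0, -3)
     R2 -= -4·R3  ⇒  (0, 0, 1, 0, -7)

rank = 4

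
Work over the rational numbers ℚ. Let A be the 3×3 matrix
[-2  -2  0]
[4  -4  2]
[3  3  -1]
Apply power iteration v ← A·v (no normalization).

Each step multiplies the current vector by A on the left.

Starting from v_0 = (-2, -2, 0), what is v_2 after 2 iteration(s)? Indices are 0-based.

v_2 = (-16, 8, 36)

v_0 = (-2, -2, 0).
v_1 = A·v_0 = (8, 0, -12).
v_2 = A·v_1 = (-16, 8, 36).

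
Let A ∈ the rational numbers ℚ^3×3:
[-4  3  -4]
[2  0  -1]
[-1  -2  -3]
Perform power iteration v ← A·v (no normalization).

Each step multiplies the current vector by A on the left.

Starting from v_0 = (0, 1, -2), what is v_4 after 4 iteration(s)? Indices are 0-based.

v_4 = (-2151, 657, -513)

v_0 = (0, 1, -2).
v_1 = A·v_0 = (11, 2, 4).
v_2 = A·v_1 = (-54, 18, -27).
v_3 = A·v_2 = (378, -81, 99).
v_4 = A·v_3 = (-2151, 657, -513).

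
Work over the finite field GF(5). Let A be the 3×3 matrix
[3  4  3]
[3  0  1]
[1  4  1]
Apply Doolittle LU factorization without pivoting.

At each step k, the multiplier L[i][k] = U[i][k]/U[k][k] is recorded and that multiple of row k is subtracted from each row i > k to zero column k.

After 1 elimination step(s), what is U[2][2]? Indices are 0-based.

U[2][2] = 0

[col 0] pivot 3
  R1 -= 1*R0 → (0, 1, 3)  (L[1][0] := 1)
  R2 -= 2*R0 → (0, 1, 0)  (L[2][0] := 2)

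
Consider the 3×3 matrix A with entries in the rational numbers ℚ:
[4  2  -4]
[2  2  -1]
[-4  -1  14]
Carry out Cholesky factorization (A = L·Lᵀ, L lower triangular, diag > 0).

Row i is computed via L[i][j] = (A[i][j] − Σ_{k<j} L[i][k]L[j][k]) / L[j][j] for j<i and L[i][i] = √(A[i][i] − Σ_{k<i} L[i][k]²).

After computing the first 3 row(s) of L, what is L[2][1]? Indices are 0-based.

L[2][1] = 1

Step 1: L[0][0] = √(4) = 2.
  L[1][0] = (2) / L[0][0] = 1.
Step 2: L[1][1] = √(1) = 1.
  L[2][0] = (-4) / L[0][0] = -2.
  L[2][1] = (1) / L[1][1] = 1.
Step 3: L[2][2] = √(9) = 3.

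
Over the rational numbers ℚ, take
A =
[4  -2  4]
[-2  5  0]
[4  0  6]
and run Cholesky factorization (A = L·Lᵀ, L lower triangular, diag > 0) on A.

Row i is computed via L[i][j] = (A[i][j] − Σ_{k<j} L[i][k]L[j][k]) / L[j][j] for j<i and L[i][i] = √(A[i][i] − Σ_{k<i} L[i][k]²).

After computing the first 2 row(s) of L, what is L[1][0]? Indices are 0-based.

Step 1: L[0][0] = √(4) = 2.
  L[1][0] = (-2) / L[0][0] = -1.
Step 2: L[1][1] = √(4) = 2.

L[1][0] = -1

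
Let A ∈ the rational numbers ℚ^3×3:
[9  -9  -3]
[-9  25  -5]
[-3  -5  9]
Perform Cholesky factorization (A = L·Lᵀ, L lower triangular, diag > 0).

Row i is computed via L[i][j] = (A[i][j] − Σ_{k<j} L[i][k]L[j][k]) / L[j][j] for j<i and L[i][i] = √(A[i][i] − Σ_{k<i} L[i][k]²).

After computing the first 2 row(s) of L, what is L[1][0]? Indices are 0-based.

L[1][0] = -3

Step 1: L[0][0] = √(9) = 3.
  L[1][0] = (-9) / L[0][0] = -3.
Step 2: L[1][1] = √(16) = 4.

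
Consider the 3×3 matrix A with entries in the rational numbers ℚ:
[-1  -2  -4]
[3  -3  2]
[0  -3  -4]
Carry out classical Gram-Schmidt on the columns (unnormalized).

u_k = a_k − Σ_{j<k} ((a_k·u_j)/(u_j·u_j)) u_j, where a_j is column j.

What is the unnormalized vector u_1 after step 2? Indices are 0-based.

Step 1: u_0 = a_0 = (-1, 3, 0).
Step 2: u_1 = a_1 − (-7/10)·u_0 = (-27/10, -9/10, -3).

u_1 = (-27/10, -9/10, -3)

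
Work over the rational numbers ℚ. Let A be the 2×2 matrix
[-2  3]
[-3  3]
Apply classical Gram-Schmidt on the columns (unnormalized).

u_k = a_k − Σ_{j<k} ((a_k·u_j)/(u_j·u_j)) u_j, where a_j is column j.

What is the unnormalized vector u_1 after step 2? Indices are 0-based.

Step 1: u_0 = a_0 = (-2, -3).
Step 2: u_1 = a_1 − (-15/13)·u_0 = (9/13, -6/13).

u_1 = (9/13, -6/13)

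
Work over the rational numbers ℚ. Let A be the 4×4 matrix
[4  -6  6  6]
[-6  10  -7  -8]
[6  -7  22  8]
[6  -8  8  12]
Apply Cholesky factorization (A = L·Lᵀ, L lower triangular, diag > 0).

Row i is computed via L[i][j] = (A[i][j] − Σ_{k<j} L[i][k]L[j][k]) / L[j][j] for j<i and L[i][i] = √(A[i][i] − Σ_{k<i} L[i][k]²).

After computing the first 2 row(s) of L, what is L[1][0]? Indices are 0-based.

Step 1: L[0][0] = √(4) = 2.
  L[1][0] = (-6) / L[0][0] = -3.
Step 2: L[1][1] = √(1) = 1.

L[1][0] = -3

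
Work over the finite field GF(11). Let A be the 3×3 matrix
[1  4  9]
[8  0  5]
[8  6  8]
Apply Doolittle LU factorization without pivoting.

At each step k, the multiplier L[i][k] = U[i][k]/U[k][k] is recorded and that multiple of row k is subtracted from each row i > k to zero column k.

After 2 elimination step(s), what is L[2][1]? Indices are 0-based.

L[2][1] = 7

[col 0] pivot 1
  R1 -= 8*R0 → (0, 1, 10)  (L[1][0] := 8)
  R2 -= 8*R0 → (0, 7, 2)  (L[2][0] := 8)
[col 1] pivot 1
  R2 -= 7*R1 → (0, 0, 9)  (L[2][1] := 7)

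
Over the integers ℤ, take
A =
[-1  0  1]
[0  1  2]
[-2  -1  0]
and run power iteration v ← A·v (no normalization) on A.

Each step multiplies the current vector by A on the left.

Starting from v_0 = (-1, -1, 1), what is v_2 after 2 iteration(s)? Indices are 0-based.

v_2 = (1, 7, -5)

v_0 = (-1, -1, 1).
v_1 = A·v_0 = (2, 1, 3).
v_2 = A·v_1 = (1, 7, -5).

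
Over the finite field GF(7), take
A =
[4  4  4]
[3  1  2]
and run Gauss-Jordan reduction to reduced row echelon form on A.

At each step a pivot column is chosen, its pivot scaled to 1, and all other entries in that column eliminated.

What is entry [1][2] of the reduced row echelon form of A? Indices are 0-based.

M[1][2] = 4

pivot(0,0)=4: scale R0 → (1, 1, 1)
  clear (1,0): R1 −= (3)R0 → (0, 5, 6)
pivot(1,1)=5: scale R1 → (0, 1, 4)
  clear (0,1): R0 −= (1)R1 → (1, 0, 4)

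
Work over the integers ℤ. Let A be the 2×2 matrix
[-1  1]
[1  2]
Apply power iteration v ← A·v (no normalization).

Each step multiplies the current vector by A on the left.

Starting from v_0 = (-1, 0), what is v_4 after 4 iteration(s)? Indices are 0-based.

v_4 = (-5, -7)

v_0 = (-1, 0).
v_1 = A·v_0 = (1, -1).
v_2 = A·v_1 = (-2, -1).
v_3 = A·v_2 = (1, -4).
v_4 = A·v_3 = (-5, -7).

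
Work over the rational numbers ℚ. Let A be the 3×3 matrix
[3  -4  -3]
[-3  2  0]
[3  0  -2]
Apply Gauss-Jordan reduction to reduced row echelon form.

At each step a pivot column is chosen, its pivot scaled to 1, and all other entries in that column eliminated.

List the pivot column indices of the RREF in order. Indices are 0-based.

pivot columns: 0, 1, 2

step 1: normalize row 0 (÷3) = (1, -4/3, -1)
  row 1: subtract -3×row0 = (0, -2, -3)
  row 2: subtract 3×row0 = (0, 4, 1)
step 2: normalize row 1 (÷-2) = (0, 1, 3/2)
  row 0: subtract -4/3×row1 = (1, 0, 1)
  row 2: subtract 4×row1 = (0, 0, -5)
step 3: normalize row 2 (÷-5) = (0, 0, 1)
  row 0: subtract 1×row2 = (1, 0, 0)
  row 1: subtract 3/2×row2 = (0, 1, 0)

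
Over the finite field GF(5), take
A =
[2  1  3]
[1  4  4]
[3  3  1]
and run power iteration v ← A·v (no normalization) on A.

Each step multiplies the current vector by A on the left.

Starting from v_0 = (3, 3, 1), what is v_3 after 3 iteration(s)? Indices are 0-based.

v_0 = (3, 3, 1).
v_1 = A·v_0 = (2, 4, 4).
v_2 = A·v_1 = (0, 4, 2).
v_3 = A·v_2 = (0, 4, 4).

v_3 = (0, 4, 4)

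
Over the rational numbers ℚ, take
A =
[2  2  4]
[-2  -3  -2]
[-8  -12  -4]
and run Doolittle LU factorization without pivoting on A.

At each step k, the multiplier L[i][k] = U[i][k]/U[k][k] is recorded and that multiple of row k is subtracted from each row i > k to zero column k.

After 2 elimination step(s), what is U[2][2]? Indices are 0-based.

U[2][2] = 4

Step 1: pivot at (0,0) is 2.
  row1 ← row1 − (-1)·row0  ⇒  L[1][0]=-1, U row1=(0, -1, 2)
  row2 ← row2 − (-4)·row0  ⇒  L[2][0]=-4, U row2=(0, -4, 12)
Step 2: pivot at (1,1) is -1.
  row2 ← row2 − (4)·row1  ⇒  L[2][1]=4, U row2=(0, 0, 4)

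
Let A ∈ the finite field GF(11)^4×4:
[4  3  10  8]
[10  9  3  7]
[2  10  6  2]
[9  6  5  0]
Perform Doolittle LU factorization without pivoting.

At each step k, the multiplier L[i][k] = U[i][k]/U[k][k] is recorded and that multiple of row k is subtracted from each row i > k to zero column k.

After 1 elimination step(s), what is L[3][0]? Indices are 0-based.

Step 1: pivot at (0,0) is 4.
  row1 ← row1 − (8)·row0  ⇒  L[1][0]=8, U row1=(0, 7, 0, 9)
  row2 ← row2 − (6)·row0  ⇒  L[2][0]=6, U row2=(0, 3, 1, 9)
  row3 ← row3 − (5)·row0  ⇒  L[3][0]=5, U row3=(0, 2, 10, 4)

L[3][0] = 5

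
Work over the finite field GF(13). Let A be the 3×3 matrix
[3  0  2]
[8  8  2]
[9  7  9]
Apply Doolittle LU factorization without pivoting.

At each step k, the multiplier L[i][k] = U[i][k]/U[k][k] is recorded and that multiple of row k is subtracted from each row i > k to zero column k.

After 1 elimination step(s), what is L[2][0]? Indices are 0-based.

Step 1: pivot at (0,0) is 3.
  row1 ← row1 − (7)·row0  ⇒  L[1][0]=7, U row1=(0, 8, 1)
  row2 ← row2 − (3)·row0  ⇒  L[2][0]=3, U row2=(0, 7, 3)

L[2][0] = 3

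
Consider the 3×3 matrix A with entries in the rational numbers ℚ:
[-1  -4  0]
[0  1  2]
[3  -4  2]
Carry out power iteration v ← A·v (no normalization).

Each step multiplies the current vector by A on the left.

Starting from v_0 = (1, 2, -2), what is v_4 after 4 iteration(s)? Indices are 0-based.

v_0 = (1, 2, -2).
v_1 = A·v_0 = (-9, -2, -9).
v_2 = A·v_1 = (17, -20, -37).
v_3 = A·v_2 = (63, -94, 57).
v_4 = A·v_3 = (313, 20, 679).

v_4 = (313, 20, 679)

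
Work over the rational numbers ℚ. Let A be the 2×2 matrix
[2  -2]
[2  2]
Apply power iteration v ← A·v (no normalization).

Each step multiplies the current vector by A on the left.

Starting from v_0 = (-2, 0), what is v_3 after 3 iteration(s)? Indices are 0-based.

v_0 = (-2, 0).
v_1 = A·v_0 = (-4, -4).
v_2 = A·v_1 = (0, -16).
v_3 = A·v_2 = (32, -32).

v_3 = (32, -32)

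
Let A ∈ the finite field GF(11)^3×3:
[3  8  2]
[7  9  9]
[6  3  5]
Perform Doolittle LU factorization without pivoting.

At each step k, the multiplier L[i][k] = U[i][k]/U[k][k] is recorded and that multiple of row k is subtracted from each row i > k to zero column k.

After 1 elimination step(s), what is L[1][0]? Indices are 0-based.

Step 1: pivot at (0,0) is 3.
  row1 ← row1 − (6)·row0  ⇒  L[1][0]=6, U row1=(0, 5, 8)
  row2 ← row2 − (2)·row0  ⇒  L[2][0]=2, U row2=(0, 9, 1)

L[1][0] = 6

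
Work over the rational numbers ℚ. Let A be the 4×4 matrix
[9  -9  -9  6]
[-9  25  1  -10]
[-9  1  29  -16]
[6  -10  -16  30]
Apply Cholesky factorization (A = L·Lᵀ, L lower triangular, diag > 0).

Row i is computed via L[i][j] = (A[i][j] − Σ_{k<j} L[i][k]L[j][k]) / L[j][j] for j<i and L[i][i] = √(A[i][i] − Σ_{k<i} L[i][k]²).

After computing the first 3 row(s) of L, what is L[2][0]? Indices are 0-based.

L[2][0] = -3

Step 1: L[0][0] = √(9) = 3.
  L[1][0] = (-9) / L[0][0] = -3.
Step 2: L[1][1] = √(16) = 4.
  L[2][0] = (-9) / L[0][0] = -3.
  L[2][1] = (-8) / L[1][1] = -2.
Step 3: L[2][2] = √(16) = 4.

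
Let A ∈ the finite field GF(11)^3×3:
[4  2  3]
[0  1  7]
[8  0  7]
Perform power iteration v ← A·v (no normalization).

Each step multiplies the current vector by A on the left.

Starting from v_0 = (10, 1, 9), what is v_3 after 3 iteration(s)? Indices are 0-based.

v_3 = (1, 1, 1)

v_0 = (10, 1, 9).
v_1 = A·v_0 = (3, 9, 0).
v_2 = A·v_1 = (8, 9, 2).
v_3 = A·v_2 = (1, 1, 1).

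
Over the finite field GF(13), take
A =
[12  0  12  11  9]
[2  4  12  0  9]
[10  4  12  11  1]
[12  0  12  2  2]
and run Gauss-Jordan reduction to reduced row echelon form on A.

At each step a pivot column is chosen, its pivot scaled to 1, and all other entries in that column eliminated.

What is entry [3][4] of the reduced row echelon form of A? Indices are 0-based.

[1] R0 /= 12  ⇒  (1, 0, 1, 2, 4)
     R1 -= 2·R0  ⇒  (0, 4, 10, 9, 1)
     R2 -= 10·R0  ⇒  (0, 4, 2, 4, 0)
     R3 -= 12·R0  ⇒  (0, 0, 0, 4, 6)
[2] R1 /= 4  ⇒  (0, 1, 9, 12, 10)
     R2 -= 4·R1  ⇒  (0, 0, 5, 8, 12)
[3] R2 /= 5  ⇒  (0, 0, 1, 12, 5)
     R0 -= 1·R2  ⇒  (1, 0, 0, 3, 12)
     R1 -= 9·R2  ⇒  (0, 1, 0, 8, 4)
[4] R3 /= 4  ⇒  (0, 0, 0, 1, 8)
     R0 -= 3·R3  ⇒  (1, 0, 0, 0, 1)
     R1 -= 8·R3  ⇒  (0, 1, 0, 0, 5)
     R2 -= 12·R3  ⇒  (0, 0, 1, 0, 0)

M[3][4] = 8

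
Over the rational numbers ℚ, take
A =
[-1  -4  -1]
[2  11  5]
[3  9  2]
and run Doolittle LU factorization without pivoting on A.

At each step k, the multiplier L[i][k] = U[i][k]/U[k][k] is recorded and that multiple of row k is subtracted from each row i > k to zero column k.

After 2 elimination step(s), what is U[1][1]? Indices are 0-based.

U[1][1] = 3

Step 1: pivot at (0,0) is -1.
  row1 ← row1 − (-2)·row0  ⇒  L[1][0]=-2, U row1=(0, 3, 3)
  row2 ← row2 − (-3)·row0  ⇒  L[2][0]=-3, U row2=(0, -3, -1)
Step 2: pivot at (1,1) is 3.
  row2 ← row2 − (-1)·row1  ⇒  L[2][1]=-1, U row2=(0, 0, 2)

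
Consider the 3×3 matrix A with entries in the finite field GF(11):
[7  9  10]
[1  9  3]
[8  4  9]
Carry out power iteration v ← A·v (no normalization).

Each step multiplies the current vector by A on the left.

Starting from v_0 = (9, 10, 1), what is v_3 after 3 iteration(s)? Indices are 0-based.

v_3 = (1, 6, 3)

v_0 = (9, 10, 1).
v_1 = A·v_0 = (9, 3, 0).
v_2 = A·v_1 = (2, 3, 7).
v_3 = A·v_2 = (1, 6, 3).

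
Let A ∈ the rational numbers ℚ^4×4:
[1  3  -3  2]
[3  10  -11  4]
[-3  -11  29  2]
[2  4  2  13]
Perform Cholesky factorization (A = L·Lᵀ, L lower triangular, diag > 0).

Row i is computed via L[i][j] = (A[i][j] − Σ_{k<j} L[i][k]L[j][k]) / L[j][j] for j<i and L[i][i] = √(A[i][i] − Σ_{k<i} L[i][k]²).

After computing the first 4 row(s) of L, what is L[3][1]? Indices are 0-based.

L[3][1] = -2

Step 1: L[0][0] = √(1) = 1.
  L[1][0] = (3) / L[0][0] = 3.
Step 2: L[1][1] = √(1) = 1.
  L[2][0] = (-3) / L[0][0] = -3.
  L[2][1] = (-2) / L[1][1] = -2.
Step 3: L[2][2] = √(16) = 4.
  L[3][0] = (2) / L[0][0] = 2.
  L[3][1] = (-2) / L[1][1] = -2.
  L[3][2] = (4) / L[2][2] = 1.
Step 4: L[3][3] = √(4) = 2.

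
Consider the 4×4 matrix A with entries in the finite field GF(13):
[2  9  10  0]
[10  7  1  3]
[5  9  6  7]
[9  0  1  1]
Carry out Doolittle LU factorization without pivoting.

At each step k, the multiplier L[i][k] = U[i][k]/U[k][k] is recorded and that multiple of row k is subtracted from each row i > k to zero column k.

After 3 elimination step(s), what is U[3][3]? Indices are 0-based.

U[3][3] = 6

Step 1: pivot at (0,0) is 2.
  row1 ← row1 − (5)·row0  ⇒  L[1][0]=5, U row1=(0, 1, 3, 3)
  row2 ← row2 − (9)·row0  ⇒  L[2][0]=9, U row2=(0, 6, 7, 7)
  row3 ← row3 − (11)·row0  ⇒  L[3][0]=11, U row3=(0, 5, 8, 1)
Step 2: pivot at (1,1) is 1.
  row2 ← row2 − (6)·row1  ⇒  L[2][1]=6, U row2=(0, 0, 2, 2)
  row3 ← row3 − (5)·row1  ⇒  L[3][1]=5, U row3=(0, 0, 6, 12)
Step 3: pivot at (2,2) is 2.
  row3 ← row3 − (3)·row2  ⇒  L[3][2]=3, U row3=(0, 0, 0, 6)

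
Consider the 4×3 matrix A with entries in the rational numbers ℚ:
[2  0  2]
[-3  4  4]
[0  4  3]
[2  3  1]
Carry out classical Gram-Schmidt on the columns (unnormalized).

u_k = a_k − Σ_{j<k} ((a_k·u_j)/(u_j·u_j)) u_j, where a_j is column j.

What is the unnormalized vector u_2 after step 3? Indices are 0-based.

u_2 = (1442/661, 500/661, 19/661, -692/661)

Step 1: u_0 = a_0 = (2, -3, 0, 2).
Step 2: u_1 = a_1 − (-6/17)·u_0 = (12/17, 50/17, 4, 63/17).
Step 3: u_2 = a_2 − (-6/17)·u_0 − (491/661)·u_1 = (1442/661, 500/661, 19/661, -692/661).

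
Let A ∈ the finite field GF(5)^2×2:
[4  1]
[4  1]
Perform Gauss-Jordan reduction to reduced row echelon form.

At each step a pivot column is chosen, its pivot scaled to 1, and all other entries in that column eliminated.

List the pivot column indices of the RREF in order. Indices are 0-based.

pivot columns: 0

pivot(0,0)=4: scale R0 → (1, 4)
  clear (1,0): R1 −= (4)R0 → (0, 0)
col 1: no nonzero at/below row 1; advance.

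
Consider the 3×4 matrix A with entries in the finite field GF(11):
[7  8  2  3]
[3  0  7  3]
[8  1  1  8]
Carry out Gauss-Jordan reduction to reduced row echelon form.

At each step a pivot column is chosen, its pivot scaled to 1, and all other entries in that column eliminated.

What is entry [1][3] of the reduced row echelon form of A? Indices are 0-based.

[1] R0 /= 7  ⇒  (1, 9, 5, 2)
     R1 -= 3·R0  ⇒  (0, 6, 3, 8)
     R2 -= 8·R0  ⇒  (0, 6, 5, 3)
[2] R1 /= 6  ⇒  (0, 1, 6, 5)
     R0 -= 9·R1  ⇒  (1, 0, 6, 1)
     R2 -= 6·R1  ⇒  (0, 0, 2, 6)
[3] R2 /= 2  ⇒  (0, 0, 1, 3)
     R0 -= 6·R2  ⇒  (1, 0, 0, 5)
     R1 -= 6·R2  ⇒  (0, 1, 0, 9)

M[1][3] = 9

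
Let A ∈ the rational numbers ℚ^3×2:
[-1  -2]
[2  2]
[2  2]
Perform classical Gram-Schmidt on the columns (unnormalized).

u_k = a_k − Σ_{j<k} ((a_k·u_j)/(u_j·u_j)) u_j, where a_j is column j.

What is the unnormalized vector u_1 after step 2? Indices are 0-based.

u_1 = (-8/9, -2/9, -2/9)

Step 1: u_0 = a_0 = (-1, 2, 2).
Step 2: u_1 = a_1 − (10/9)·u_0 = (-8/9, -2/9, -2/9).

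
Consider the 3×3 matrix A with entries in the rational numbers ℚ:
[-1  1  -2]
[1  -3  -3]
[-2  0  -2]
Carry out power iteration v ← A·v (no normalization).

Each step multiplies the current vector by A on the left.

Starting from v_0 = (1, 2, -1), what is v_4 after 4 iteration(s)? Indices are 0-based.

v_4 = (-84, 2, -96)

v_0 = (1, 2, -1).
v_1 = A·v_0 = (3, -2, 0).
v_2 = A·v_1 = (-5, 9, -6).
v_3 = A·v_2 = (26, -14, 22).
v_4 = A·v_3 = (-84, 2, -96).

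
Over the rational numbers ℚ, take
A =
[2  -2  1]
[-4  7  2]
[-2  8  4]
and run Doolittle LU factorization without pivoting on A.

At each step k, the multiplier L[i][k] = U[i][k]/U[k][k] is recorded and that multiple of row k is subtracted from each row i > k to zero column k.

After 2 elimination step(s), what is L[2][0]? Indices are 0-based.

L[2][0] = -1

[col 0] pivot 2
  R1 -= -2*R0 → (0, 3, 4)  (L[1][0] := -2)
  R2 -= -1*R0 → (0, 6, 5)  (L[2][0] := -1)
[col 1] pivot 3
  R2 -= 2*R1 → (0, 0, -3)  (L[2][1] := 2)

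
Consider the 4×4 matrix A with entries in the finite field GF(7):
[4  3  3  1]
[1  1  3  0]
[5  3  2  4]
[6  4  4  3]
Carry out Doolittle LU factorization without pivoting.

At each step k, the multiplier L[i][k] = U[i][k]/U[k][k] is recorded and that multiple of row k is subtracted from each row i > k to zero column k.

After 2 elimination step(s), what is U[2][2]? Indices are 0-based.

U[2][2] = 5

k=0: U[0][0]=4
  eliminate (1,0): mult=2, new row 1: (0, 2, 4, 5); set L[1][0]=2
  eliminate (2,0): mult=3, new row 2: (0, 1, 0, 1); set L[2][0]=3
  eliminate (3,0): mult=5, new row 3: (0, 3, 3, 5); set L[3][0]=5
k=1: U[1][1]=2
  eliminate (2,1): mult=4, new row 2: (0, 0, 5, 2); set L[2][1]=4
  eliminate (3,1): mult=5, new row 3: (0, 0, 4, 1); set L[3][1]=5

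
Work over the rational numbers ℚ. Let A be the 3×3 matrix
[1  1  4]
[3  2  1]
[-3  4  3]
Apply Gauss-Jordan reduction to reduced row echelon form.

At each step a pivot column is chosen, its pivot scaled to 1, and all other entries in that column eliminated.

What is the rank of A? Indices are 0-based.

pivot(0,0)=1: scale R0 → (1, 1, 4)
  clear (1,0): R1 −= (3)R0 → (0, -1, -11)
  clear (2,0): R2 −= (-3)R0 → (0, 7, 15)
pivot(1,1)=-1: scale R1 → (0, 1, 11)
  clear (0,1): R0 −= (1)R1 → (1, 0, -7)
  clear (2,1): R2 −= (7)R1 → (0, 0, -62)
pivot(2,2)=-62: scale R2 → (0, 0, 1)
  clear (0,2): R0 −= (-7)R2 → (1, 0, 0)
  clear (1,2): R1 −= (11)R2 → (0, 1, 0)

rank = 3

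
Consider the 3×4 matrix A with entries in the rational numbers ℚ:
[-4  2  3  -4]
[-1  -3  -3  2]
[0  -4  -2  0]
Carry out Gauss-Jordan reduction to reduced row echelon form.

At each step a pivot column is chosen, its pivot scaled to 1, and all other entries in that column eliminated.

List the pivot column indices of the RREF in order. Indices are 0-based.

[1] R0 /= -4  ⇒  (1, -1/2, -3/4, 1)
     R1 -= -1·R0  ⇒  (0, -7/2, -15/4, 3)
[2] R1 /= -7/2  ⇒  (0, 1, 15/14, -6/7)
     R0 -= -1/2·R1  ⇒  (1, 0, -3/14, 4/7)
     R2 -= -4·R1  ⇒  (0, 0, 16/7, -24/7)
[3] R2 /= 16/7  ⇒  (0, 0, 1, -3/2)
     R0 -= -3/14·R2  ⇒  (1, 0, 0, 1/4)
     R1 -= 15/14·R2  ⇒  (0, 1, 0, 3/4)

pivot columns: 0, 1, 2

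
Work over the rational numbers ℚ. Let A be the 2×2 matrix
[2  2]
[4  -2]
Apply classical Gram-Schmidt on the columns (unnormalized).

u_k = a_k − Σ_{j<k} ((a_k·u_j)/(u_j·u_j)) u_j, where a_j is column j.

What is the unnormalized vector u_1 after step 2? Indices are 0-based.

Step 1: u_0 = a_0 = (2, 4).
Step 2: u_1 = a_1 − (-1/5)·u_0 = (12/5, -6/5).

u_1 = (12/5, -6/5)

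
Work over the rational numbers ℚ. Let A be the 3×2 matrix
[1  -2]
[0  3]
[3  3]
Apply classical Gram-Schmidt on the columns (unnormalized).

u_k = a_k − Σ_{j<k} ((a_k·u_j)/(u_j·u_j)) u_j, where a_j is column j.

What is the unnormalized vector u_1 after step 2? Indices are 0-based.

Step 1: u_0 = a_0 = (1, 0, 3).
Step 2: u_1 = a_1 − (7/10)·u_0 = (-27/10, 3, 9/10).

u_1 = (-27/10, 3, 9/10)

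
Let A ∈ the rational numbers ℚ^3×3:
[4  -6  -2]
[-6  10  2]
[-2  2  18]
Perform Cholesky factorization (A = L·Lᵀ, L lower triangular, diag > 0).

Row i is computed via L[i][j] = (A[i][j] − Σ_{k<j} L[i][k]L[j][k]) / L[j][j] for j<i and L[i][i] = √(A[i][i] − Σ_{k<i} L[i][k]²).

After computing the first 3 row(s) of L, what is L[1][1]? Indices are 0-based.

L[1][1] = 1

Step 1: L[0][0] = √(4) = 2.
  L[1][0] = (-6) / L[0][0] = -3.
Step 2: L[1][1] = √(1) = 1.
  L[2][0] = (-2) / L[0][0] = -1.
  L[2][1] = (-1) / L[1][1] = -1.
Step 3: L[2][2] = √(16) = 4.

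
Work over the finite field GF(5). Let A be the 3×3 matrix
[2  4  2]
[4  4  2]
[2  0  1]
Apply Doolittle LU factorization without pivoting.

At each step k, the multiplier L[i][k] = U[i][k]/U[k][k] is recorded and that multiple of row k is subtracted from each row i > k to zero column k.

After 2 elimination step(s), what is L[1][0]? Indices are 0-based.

[col 0] pivot 2
  R1 -= 2*R0 → (0, 1, 3)  (L[1][0] := 2)
  R2 -= 1*R0 → (0, 1, 4)  (L[2][0] := 1)
[col 1] pivot 1
  R2 -= 1*R1 → (0, 0, 1)  (L[2][1] := 1)

L[1][0] = 2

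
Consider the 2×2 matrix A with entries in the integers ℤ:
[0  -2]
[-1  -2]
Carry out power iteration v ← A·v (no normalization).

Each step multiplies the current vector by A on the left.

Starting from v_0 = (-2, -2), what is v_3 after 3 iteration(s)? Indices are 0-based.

v_0 = (-2, -2).
v_1 = A·v_0 = (4, 6).
v_2 = A·v_1 = (-12, -16).
v_3 = A·v_2 = (32, 44).

v_3 = (32, 44)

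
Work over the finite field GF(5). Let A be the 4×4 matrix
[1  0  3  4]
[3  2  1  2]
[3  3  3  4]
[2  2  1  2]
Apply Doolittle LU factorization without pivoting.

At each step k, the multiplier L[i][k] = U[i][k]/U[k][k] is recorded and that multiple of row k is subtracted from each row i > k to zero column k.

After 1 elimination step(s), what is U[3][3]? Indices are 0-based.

Step 1: pivot at (0,0) is 1.
  row1 ← row1 − (3)·row0  ⇒  L[1][0]=3, U row1=(0, 2, 2, 0)
  row2 ← row2 − (3)·row0  ⇒  L[2][0]=3, U row2=(0, 3, 4, 2)
  row3 ← row3 − (2)·row0  ⇒  L[3][0]=2, U row3=(0, 2, 0, 4)

U[3][3] = 4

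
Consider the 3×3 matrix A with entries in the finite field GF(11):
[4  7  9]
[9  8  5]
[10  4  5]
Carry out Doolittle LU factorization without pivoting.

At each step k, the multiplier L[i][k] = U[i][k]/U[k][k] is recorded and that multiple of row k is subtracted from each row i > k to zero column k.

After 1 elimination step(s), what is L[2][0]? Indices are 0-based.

L[2][0] = 8

Step 1: pivot at (0,0) is 4.
  row1 ← row1 − (5)·row0  ⇒  L[1][0]=5, U row1=(0, 6, 4)
  row2 ← row2 − (8)·row0  ⇒  L[2][0]=8, U row2=(0, 3, 10)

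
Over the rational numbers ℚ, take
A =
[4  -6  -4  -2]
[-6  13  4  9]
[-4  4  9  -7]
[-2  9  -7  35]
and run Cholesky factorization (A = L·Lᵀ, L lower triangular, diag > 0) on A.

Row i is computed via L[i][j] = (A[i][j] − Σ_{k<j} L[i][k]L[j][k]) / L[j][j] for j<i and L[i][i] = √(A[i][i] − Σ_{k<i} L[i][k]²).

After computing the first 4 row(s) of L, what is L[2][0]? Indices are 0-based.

Step 1: L[0][0] = √(4) = 2.
  L[1][0] = (-6) / L[0][0] = -3.
Step 2: L[1][1] = √(4) = 2.
  L[2][0] = (-4) / L[0][0] = -2.
  L[2][1] = (-2) / L[1][1] = -1.
Step 3: L[2][2] = √(4) = 2.
  L[3][0] = (-2) / L[0][0] = -1.
  L[3][1] = (6) / L[1][1] = 3.
  L[3][2] = (-6) / L[2][2] = -3.
Step 4: L[3][3] = √(16) = 4.

L[2][0] = -2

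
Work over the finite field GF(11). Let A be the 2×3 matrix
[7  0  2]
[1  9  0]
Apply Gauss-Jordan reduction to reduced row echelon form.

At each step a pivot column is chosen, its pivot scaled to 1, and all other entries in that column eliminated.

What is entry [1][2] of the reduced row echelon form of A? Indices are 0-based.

M[1][2] = 8

pivot(0,0)=7: scale R0 → (1, 0, 5)
  clear (1,0): R1 −= (1)R0 → (0, 9, 6)
pivot(1,1)=9: scale R1 → (0, 1, 8)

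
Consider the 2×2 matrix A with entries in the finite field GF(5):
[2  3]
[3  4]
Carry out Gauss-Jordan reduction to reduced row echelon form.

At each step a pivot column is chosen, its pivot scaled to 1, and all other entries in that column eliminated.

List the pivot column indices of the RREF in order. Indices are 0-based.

pivot columns: 0, 1

pivot(0,0)=2: scale R0 → (1, 4)
  clear (1,0): R1 −= (3)R0 → (0, 2)
pivot(1,1)=2: scale R1 → (0, 1)
  clear (0,1): R0 −= (4)R1 → (1, 0)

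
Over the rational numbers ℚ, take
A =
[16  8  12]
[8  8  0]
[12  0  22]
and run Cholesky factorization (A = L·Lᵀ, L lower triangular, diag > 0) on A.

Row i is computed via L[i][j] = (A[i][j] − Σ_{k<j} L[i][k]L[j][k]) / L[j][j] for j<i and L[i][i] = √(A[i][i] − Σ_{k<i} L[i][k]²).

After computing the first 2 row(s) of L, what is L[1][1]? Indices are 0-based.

Step 1: L[0][0] = √(16) = 4.
  L[1][0] = (8) / L[0][0] = 2.
Step 2: L[1][1] = √(4) = 2.

L[1][1] = 2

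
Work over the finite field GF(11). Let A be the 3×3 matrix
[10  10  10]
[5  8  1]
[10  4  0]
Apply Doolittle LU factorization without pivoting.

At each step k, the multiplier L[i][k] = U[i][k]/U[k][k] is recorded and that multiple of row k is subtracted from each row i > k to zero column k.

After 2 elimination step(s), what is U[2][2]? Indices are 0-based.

U[2][2] = 4

Step 1: pivot at (0,0) is 10.
  row1 ← row1 − (6)·row0  ⇒  L[1][0]=6, U row1=(0, 3, 7)
  row2 ← row2 − (1)·row0  ⇒  L[2][0]=1, U row2=(0, 5, 1)
Step 2: pivot at (1,1) is 3.
  row2 ← row2 − (9)·row1  ⇒  L[2][1]=9, U row2=(0, 0, 4)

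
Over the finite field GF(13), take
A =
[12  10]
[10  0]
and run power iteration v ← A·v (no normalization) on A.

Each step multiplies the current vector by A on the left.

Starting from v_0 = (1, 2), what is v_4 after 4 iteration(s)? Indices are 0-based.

v_0 = (1, 2).
v_1 = A·v_0 = (6, 10).
v_2 = A·v_1 = (3, 8).
v_3 = A·v_2 = (12, 4).
v_4 = A·v_3 = (2, 3).

v_4 = (2, 3)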